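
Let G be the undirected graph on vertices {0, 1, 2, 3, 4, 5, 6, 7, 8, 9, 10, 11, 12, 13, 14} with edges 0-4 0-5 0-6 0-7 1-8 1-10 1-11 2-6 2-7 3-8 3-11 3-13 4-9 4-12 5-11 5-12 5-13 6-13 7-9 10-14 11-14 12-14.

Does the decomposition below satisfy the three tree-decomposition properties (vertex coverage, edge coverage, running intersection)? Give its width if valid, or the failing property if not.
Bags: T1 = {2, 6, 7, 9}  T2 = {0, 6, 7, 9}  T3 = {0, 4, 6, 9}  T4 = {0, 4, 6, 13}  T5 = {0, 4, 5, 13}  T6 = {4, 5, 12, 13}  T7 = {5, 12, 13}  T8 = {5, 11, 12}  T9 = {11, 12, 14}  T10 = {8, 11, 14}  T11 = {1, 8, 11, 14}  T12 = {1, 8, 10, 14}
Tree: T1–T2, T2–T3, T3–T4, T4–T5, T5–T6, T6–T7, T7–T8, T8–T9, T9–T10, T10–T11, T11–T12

No — vertex 3 appears in no bag.

A tree decomposition must satisfy three properties: every vertex lies in some bag; for every edge, both endpoints lie together in some bag; and for every vertex, the bags containing it form a connected subtree. Here vertex 3 appears in no bag, so the decomposition is invalid.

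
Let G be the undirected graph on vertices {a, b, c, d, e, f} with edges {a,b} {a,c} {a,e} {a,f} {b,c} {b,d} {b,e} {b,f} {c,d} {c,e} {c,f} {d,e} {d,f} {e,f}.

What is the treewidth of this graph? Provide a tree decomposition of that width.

The largest bag has 5 vertices, giving width 4; this decomposition certifies tw(G) ≤ 4. Conversely, {b, c, d, e, f} is a clique of size 5, and the vertices of any clique must share a bag in every tree decomposition; so some bag has ≥ 5 vertices and tw(G) ≥ 4. Combining the bounds, tw(G) = 4.

Treewidth 4.
One optimal decomposition is:
Bags: B1 = {b, c, d, e, f}  B2 = {a, b, c, e, f}
Tree: B1–B2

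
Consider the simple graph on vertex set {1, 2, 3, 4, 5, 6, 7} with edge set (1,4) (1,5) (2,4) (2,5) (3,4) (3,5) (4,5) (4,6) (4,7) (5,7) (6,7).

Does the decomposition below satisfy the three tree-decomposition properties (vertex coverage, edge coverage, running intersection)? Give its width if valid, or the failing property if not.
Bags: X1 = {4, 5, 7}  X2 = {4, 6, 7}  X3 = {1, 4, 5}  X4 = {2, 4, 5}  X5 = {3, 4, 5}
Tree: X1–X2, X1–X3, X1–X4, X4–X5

Yes; width 2.

Checking the three conditions: (i) the bags cover all of {1, 2, 3, 4, 5, 6, 7}; (ii) for each edge, some bag contains both endpoints; (iii) the bags containing any fixed vertex form a subtree. All hold, so the decomposition is valid with width 3 − 1 = 2.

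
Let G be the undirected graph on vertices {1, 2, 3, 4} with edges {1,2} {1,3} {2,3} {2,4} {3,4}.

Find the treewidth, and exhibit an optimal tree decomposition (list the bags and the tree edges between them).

Treewidth 2.
One optimal decomposition is:
Bags: B1 = {2, 3, 4}  B2 = {1, 2, 3}
Tree: B1–B2

Every bag has size at most 3, so the width is 3 − 1 = 2 and tw(G) ≤ 2. For the lower bound, the 3 vertices {1, 2, 3} are pairwise adjacent, and any tree decomposition puts a clique entirely inside one bag — forcing width ≥ 2. Therefore the treewidth is 2.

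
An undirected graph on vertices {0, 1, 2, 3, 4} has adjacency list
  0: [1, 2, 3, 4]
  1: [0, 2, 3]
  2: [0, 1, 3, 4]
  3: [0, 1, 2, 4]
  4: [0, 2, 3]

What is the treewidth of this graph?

A width-3 tree decomposition is:
Bags: B1 = {0, 1, 2, 3}  B2 = {0, 2, 3, 4}
Tree: B1–B2
Every bag has size at most 4, so the width is 4 − 1 = 3 and tw(G) ≤ 3. Conversely, {0, 1, 2, 3} is a clique of size 4, and the vertices of any clique must share a bag in every tree decomposition; so some bag has ≥ 4 vertices and tw(G) ≥ 3. Therefore the treewidth is 3.

3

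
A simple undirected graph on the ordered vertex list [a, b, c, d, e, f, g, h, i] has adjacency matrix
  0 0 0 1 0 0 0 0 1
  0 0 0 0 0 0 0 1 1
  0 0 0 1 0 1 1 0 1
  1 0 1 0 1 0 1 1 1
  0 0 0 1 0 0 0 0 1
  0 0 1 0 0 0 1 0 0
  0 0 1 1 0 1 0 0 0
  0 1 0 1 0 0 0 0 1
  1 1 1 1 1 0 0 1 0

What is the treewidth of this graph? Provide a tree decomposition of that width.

Each bag holds 3 vertices, so the decomposition has width 2, which upper-bounds the treewidth. Conversely, {c, d, g} is a clique of size 3, and the vertices of any clique must share a bag in every tree decomposition; so some bag has ≥ 3 vertices and tw(G) ≥ 2. Combining the bounds, tw(G) = 2.

Treewidth 2.
Bags: B1 = {c, d, g}  B2 = {c, d, i}  B3 = {c, f, g}  B4 = {d, h, i}  B5 = {b, h, i}  B6 = {a, d, i}  B7 = {d, e, i}
Tree: B1–B2, B1–B3, B2–B4, B4–B5, B2–B6, B2–B7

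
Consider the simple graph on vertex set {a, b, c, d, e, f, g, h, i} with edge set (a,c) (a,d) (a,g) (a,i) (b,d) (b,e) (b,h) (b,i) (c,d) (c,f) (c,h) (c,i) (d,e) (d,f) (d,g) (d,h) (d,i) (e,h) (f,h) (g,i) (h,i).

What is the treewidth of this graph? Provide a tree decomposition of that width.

The largest bag has 4 vertices, giving width 3; this decomposition certifies tw(G) ≤ 3. Conversely, {a, d, g, i} is a clique of size 4, and the vertices of any clique must share a bag in every tree decomposition; so some bag has ≥ 4 vertices and tw(G) ≥ 3. The upper and lower bounds meet at 3, so that is the treewidth.

Treewidth 3.
One such decomposition:
Bags: B1 = {c, d, h, i}  B2 = {b, d, h, i}  B3 = {a, c, d, i}  B4 = {b, d, e, h}  B5 = {a, d, g, i}  B6 = {c, d, f, h}
Tree: B1–B2, B1–B3, B2–B4, B3–B5, B1–B6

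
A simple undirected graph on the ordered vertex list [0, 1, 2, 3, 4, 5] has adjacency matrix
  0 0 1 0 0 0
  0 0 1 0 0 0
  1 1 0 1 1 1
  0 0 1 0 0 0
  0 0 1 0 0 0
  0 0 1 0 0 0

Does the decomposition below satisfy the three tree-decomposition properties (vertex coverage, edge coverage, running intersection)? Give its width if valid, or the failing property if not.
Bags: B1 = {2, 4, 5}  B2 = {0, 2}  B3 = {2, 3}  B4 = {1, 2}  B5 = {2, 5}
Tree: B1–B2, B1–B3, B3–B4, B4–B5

A tree decomposition must satisfy three properties: every vertex lies in some bag; for every edge, both endpoints lie together in some bag; and for every vertex, the bags containing it form a connected subtree. Here bags containing vertex 5 are not connected in the tree, so the decomposition is invalid.

No — bags containing vertex 5 are not connected in the tree.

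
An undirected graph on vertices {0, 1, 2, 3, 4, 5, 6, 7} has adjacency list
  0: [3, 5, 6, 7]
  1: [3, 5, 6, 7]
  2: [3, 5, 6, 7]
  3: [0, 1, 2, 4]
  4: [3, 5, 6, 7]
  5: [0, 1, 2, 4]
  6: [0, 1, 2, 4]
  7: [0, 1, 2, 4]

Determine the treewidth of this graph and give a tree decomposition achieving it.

Each bag holds 5 vertices, so the decomposition has width 4, which upper-bounds the treewidth. For the lower bound: the 5 vertex sets {2,5}, {1,6}, {4,7}, {0}, {3} are disjoint, each induces a connected subgraph, and every pair is joined by at least one edge of G. Contracting each set to a single vertex therefore yields K_{5} as a minor, and since treewidth is minor-monotone, tw(G) ≥ tw(K_{5}) = 4. The upper and lower bounds meet at 4, so that is the treewidth.

Treewidth 4.
Bags: B1 = {0, 1, 2, 4, 5}  B2 = {0, 1, 2, 4, 6}  B3 = {0, 1, 2, 4, 7}  B4 = {0, 1, 2, 3, 4}
Tree: B1–B2, B2–B3, B3–B4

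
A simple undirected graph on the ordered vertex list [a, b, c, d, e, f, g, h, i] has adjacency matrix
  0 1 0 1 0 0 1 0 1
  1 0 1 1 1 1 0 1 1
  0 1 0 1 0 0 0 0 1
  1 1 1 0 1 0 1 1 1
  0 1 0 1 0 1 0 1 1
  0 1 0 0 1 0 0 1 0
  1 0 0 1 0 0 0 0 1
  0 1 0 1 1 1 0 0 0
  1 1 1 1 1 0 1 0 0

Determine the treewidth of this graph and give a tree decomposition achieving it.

Treewidth 3.
Bags: B1 = {b, d, e, h}  B2 = {b, e, f, h}  B3 = {b, d, e, i}  B4 = {b, c, d, i}  B5 = {a, b, d, i}  B6 = {a, d, g, i}
Tree: B1–B2, B1–B3, B3–B4, B4–B5, B5–B6

Each bag holds 4 vertices, so the decomposition has width 3, which upper-bounds the treewidth. For the lower bound, the 4 vertices {a, d, g, i} are pairwise adjacent, and any tree decomposition puts a clique entirely inside one bag — forcing width ≥ 3. Hence tw(G) = 3 exactly.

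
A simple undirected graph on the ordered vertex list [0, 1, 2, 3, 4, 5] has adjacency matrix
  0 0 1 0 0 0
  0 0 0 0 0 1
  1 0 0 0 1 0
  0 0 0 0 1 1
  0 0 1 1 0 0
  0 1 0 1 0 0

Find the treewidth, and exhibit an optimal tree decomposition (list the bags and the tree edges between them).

The largest bag has 2 vertices, giving width 1; this decomposition certifies tw(G) ≤ 1. G has an edge, so its treewidth is at least 1. Therefore the treewidth is 1.

Treewidth 1.
One such decomposition:
Bags: B1 = {0, 2}  B2 = {2, 4}  B3 = {3, 4}  B4 = {3, 5}  B5 = {1, 5}
Tree: B1–B2, B2–B3, B3–B4, B4–B5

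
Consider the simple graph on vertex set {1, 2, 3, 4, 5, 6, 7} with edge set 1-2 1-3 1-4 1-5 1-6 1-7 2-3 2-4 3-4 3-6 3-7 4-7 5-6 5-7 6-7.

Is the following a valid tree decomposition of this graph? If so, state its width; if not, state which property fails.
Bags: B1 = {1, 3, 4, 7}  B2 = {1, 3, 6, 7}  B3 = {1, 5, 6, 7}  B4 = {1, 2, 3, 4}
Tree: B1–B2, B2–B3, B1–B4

Every vertex of G appears in some bag (union = {1, 2, 3, 4, 5, 6, 7}); every edge is covered by a bag; and for each vertex v the set of bags containing v is connected in the bag tree. The decomposition is therefore valid. The largest bag has 4 vertices, so the width is 3.

Yes; width 3.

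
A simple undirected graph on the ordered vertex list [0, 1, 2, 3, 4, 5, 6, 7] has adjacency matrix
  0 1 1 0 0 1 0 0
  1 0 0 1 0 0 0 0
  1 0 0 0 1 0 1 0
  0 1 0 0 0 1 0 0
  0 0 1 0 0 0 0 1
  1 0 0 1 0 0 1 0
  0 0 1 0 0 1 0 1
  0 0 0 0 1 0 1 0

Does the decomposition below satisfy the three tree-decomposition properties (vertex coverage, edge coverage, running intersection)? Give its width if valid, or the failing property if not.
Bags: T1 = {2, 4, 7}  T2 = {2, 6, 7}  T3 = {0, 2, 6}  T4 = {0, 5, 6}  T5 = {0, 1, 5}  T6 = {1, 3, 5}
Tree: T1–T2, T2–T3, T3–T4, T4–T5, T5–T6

Yes; width 2.

Vertex coverage: the bags together contain {0, 1, 2, 3, 4, 5, 6, 7}, the full vertex set. Edge coverage: each edge of G has both endpoints in at least one bag. Running intersection: for every vertex, the bags containing it form a connected subtree. All three properties hold, so this is a valid tree decomposition of width max|bag| − 1 = 2, and hence tw(G) ≤ 2.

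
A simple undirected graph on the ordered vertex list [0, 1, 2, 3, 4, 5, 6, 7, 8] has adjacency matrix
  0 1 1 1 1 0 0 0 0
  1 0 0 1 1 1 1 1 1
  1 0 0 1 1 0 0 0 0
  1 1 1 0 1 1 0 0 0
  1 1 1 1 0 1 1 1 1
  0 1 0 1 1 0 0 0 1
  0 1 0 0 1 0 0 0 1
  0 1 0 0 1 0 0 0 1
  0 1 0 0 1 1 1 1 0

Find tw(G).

A width-3 tree decomposition is:
Bags: B1 = {1, 4, 6, 8}  B2 = {1, 4, 5, 8}  B3 = {1, 3, 4, 5}  B4 = {0, 1, 3, 4}  B5 = {1, 4, 7, 8}  B6 = {0, 2, 3, 4}
Tree: B1–B2, B2–B3, B3–B4, B2–B5, B4–B6
Every bag has size at most 4, so the width is 4 − 1 = 3 and tw(G) ≤ 3. Conversely, {0, 1, 3, 4} is a clique of size 4, and the vertices of any clique must share a bag in every tree decomposition; so some bag has ≥ 4 vertices and tw(G) ≥ 3. The upper and lower bounds meet at 3, so that is the treewidth.

3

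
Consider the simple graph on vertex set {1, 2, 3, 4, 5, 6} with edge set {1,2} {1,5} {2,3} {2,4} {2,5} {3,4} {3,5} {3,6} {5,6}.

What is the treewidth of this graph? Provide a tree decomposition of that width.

The largest bag has 3 vertices, giving width 2; this decomposition certifies tw(G) ≤ 2. On the other hand G contains the 3-clique {1, 2, 5}. A clique must lie in a single bag of any decomposition, so no decomposition can have width below 2. Therefore the treewidth is 2.

Treewidth 2.
One such decomposition:
Bags: B1 = {2, 3, 5}  B2 = {2, 3, 4}  B3 = {1, 2, 5}  B4 = {3, 5, 6}
Tree: B1–B2, B1–B3, B1–B4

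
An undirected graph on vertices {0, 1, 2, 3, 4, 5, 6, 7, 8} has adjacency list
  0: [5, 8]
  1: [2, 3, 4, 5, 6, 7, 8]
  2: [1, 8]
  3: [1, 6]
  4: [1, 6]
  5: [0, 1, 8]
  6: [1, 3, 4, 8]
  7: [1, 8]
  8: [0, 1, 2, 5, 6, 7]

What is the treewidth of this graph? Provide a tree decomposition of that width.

Treewidth 2.
One such decomposition:
Bags: B1 = {1, 6, 8}  B2 = {1, 7, 8}  B3 = {1, 3, 6}  B4 = {1, 4, 6}  B5 = {1, 5, 8}  B6 = {1, 2, 8}  B7 = {0, 5, 8}
Tree: B1–B2, B1–B3, B1–B4, B1–B5, B1–B6, B5–B7

Every bag has size at most 3, so the width is 3 − 1 = 2 and tw(G) ≤ 2. For the lower bound, the 3 vertices {0, 5, 8} are pairwise adjacent, and any tree decomposition puts a clique entirely inside one bag — forcing width ≥ 2. Hence tw(G) = 2 exactly.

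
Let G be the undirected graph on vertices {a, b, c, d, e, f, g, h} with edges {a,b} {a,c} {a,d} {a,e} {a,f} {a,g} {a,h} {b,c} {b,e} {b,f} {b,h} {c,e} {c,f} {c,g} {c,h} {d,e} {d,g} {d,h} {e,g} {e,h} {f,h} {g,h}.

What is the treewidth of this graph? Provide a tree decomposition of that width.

Each bag holds 5 vertices, so the decomposition has width 4, which upper-bounds the treewidth. Conversely, {a, d, e, g, h} is a clique of size 5, and the vertices of any clique must share a bag in every tree decomposition; so some bag has ≥ 5 vertices and tw(G) ≥ 4. Combining the bounds, tw(G) = 4.

Treewidth 4.
Bags: B1 = {a, c, e, g, h}  B2 = {a, b, c, e, h}  B3 = {a, d, e, g, h}  B4 = {a, b, c, f, h}
Tree: B1–B2, B1–B3, B2–B4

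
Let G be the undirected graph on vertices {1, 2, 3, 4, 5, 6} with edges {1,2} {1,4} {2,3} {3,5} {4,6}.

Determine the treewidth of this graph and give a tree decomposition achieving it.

Treewidth 1.
One optimal decomposition is:
Bags: B1 = {3, 5}  B2 = {2, 3}  B3 = {1, 2}  B4 = {1, 4}  B5 = {4, 6}
Tree: B1–B2, B2–B3, B3–B4, B4–B5

Every bag has size at most 2, so the width is 2 − 1 = 1 and tw(G) ≤ 1. Any graph with an edge has treewidth ≥ 1, and G has the edge 5–3. Combining the bounds, tw(G) = 1.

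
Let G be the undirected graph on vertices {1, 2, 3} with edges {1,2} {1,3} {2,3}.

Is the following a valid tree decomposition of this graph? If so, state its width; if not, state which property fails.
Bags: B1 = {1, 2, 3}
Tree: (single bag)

Yes; width 2.

Vertex coverage: the bags together contain {1, 2, 3}, the full vertex set. Edge coverage: each edge of G has both endpoints in at least one bag. Running intersection: for every vertex, the bags containing it form a connected subtree. All three properties hold, so this is a valid tree decomposition of width max|bag| − 1 = 2, and hence tw(G) ≤ 2.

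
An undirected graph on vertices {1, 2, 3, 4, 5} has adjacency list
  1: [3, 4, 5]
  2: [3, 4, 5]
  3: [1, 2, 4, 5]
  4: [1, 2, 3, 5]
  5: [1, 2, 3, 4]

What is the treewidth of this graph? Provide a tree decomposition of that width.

Every bag has size at most 4, so the width is 4 − 1 = 3 and tw(G) ≤ 3. Conversely, {1, 3, 4, 5} is a clique of size 4, and the vertices of any clique must share a bag in every tree decomposition; so some bag has ≥ 4 vertices and tw(G) ≥ 3. Combining the bounds, tw(G) = 3.

Treewidth 3.
One such decomposition:
Bags: B1 = {2, 3, 4, 5}  B2 = {1, 3, 4, 5}
Tree: B1–B2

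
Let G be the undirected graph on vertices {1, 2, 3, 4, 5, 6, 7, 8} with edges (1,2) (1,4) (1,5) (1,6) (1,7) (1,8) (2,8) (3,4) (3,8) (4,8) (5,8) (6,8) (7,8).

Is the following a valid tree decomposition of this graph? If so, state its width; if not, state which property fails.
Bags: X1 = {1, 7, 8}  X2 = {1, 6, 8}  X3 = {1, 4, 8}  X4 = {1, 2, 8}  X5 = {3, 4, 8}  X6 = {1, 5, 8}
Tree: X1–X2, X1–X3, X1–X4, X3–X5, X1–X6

Yes; width 2.

Vertex coverage: the bags together contain {1, 2, 3, 4, 5, 6, 7, 8}, the full vertex set. Edge coverage: each edge of G has both endpoints in at least one bag. Running intersection: for every vertex, the bags containing it form a connected subtree. All three properties hold, so this is a valid tree decomposition of width max|bag| − 1 = 2, and hence tw(G) ≤ 2.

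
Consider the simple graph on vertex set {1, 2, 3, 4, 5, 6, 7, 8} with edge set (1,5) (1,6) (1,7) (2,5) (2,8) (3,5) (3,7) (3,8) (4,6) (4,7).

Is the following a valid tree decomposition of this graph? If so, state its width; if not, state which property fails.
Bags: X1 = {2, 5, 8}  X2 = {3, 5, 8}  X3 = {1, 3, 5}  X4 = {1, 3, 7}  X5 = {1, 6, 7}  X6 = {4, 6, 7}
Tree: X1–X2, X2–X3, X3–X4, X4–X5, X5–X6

Every vertex of G appears in some bag (union = {1, 2, 3, 4, 5, 6, 7, 8}); every edge is covered by a bag; and for each vertex v the set of bags containing v is connected in the bag tree. The decomposition is therefore valid. The largest bag has 3 vertices, so the width is 2.

Yes; width 2.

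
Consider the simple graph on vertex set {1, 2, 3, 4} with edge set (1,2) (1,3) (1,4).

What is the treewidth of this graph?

1

A width-1 tree decomposition is:
Bags: B1 = {1, 4}  B2 = {1, 2}  B3 = {1, 3}
Tree: B1–B2, B2–B3
Every bag has size at most 2, so the width is 2 − 1 = 1 and tw(G) ≤ 1. G has an edge, so its treewidth is at least 1. Therefore the treewidth is 1.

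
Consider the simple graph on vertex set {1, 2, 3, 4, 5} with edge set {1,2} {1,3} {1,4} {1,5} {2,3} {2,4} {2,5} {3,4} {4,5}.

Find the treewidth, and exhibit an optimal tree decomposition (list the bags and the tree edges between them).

Each bag holds 4 vertices, so the decomposition has width 3, which upper-bounds the treewidth. Conversely, {1, 2, 3, 4} is a clique of size 4, and the vertices of any clique must share a bag in every tree decomposition; so some bag has ≥ 4 vertices and tw(G) ≥ 3. Combining the bounds, tw(G) = 3.

Treewidth 3.
Bags: B1 = {1, 2, 4, 5}  B2 = {1, 2, 3, 4}
Tree: B1–B2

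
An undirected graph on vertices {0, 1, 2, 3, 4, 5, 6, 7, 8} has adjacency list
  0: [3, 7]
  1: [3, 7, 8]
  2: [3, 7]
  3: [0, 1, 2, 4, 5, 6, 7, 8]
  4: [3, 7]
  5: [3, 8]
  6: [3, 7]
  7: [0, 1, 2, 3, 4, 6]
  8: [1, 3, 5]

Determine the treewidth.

A width-2 tree decomposition is:
Bags: B1 = {1, 3, 8}  B2 = {1, 3, 7}  B3 = {0, 3, 7}  B4 = {3, 4, 7}  B5 = {3, 5, 8}  B6 = {3, 6, 7}  B7 = {2, 3, 7}
Tree: B1–B2, B2–B3, B3–B4, B1–B5, B2–B6, B2–B7
Every bag has size at most 3, so the width is 3 − 1 = 2 and tw(G) ≤ 2. For the lower bound, the 3 vertices {1, 3, 8} are pairwise adjacent, and any tree decomposition puts a clique entirely inside one bag — forcing width ≥ 2. Combining the bounds, tw(G) = 2.

2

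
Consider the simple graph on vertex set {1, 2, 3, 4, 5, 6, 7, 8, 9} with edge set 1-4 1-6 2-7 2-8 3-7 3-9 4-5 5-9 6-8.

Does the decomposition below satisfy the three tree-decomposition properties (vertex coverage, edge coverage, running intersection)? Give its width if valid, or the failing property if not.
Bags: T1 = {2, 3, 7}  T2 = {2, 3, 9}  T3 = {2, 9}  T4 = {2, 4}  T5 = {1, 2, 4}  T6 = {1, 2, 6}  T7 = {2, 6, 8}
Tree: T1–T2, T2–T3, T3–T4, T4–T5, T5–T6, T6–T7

No — vertex 5 appears in no bag.

A tree decomposition must satisfy three properties: every vertex lies in some bag; for every edge, both endpoints lie together in some bag; and for every vertex, the bags containing it form a connected subtree. Here vertex 5 appears in no bag, so the decomposition is invalid.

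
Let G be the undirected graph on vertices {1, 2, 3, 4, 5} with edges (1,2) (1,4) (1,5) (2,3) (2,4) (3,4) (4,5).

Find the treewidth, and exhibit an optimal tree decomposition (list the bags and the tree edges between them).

Treewidth 2.
Bags: B1 = {1, 2, 4}  B2 = {2, 3, 4}  B3 = {1, 4, 5}
Tree: B1–B2, B1–B3

Each bag holds 3 vertices, so the decomposition has width 2, which upper-bounds the treewidth. On the other hand G contains the 3-clique {1, 2, 4}. A clique must lie in a single bag of any decomposition, so no decomposition can have width below 2. Therefore the treewidth is 2.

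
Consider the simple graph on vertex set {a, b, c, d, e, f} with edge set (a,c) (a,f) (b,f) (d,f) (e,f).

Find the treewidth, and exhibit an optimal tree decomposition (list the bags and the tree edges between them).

Treewidth 1.
One such decomposition:
Bags: B1 = {d, f}  B2 = {a, f}  B3 = {e, f}  B4 = {a, c}  B5 = {b, f}
Tree: B1–B2, B1–B3, B2–B4, B2–B5

The largest bag has 2 vertices, giving width 1; this decomposition certifies tw(G) ≤ 1. Any graph with an edge has treewidth ≥ 1, and G has the edge f–d. The upper and lower bounds meet at 1, so that is the treewidth.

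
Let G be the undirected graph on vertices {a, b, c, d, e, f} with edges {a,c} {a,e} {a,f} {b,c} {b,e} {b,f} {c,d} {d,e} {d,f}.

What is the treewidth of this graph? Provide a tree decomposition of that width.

Each bag holds 4 vertices, so the decomposition has width 3, which upper-bounds the treewidth. For the lower bound: the 4 vertex sets {b,e}, {a,f}, {d}, {c} are disjoint, each induces a connected subgraph, and every pair is joined by at least one edge of G. Contracting each set to a single vertex therefore yields K_{4} as a minor, and since treewidth is minor-monotone, tw(G) ≥ tw(K_{4}) = 3. Hence tw(G) = 3 exactly.

Treewidth 3.
Bags: B1 = {a, b, d, e}  B2 = {a, b, d, f}  B3 = {a, b, c, d}
Tree: B1–B2, B2–B3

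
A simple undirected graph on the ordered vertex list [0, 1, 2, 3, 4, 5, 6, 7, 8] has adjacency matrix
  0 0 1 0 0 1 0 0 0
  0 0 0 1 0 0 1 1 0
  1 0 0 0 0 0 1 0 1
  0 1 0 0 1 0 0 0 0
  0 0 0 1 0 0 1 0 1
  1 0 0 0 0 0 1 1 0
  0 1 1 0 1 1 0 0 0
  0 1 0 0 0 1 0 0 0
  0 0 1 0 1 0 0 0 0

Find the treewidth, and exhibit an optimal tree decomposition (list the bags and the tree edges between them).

Treewidth 3.
Bags: B1 = {1, 3, 5, 7}  B2 = {1, 3, 5, 6}  B3 = {3, 4, 5, 6}  B4 = {0, 4, 5, 6}  B5 = {0, 2, 4, 6}  B6 = {0, 2, 4, 8}
Tree: B1–B2, B2–B3, B3–B4, B4–B5, B5–B6

Each bag holds 4 vertices, so the decomposition has width 3, which upper-bounds the treewidth. For the lower bound: the 4 vertex sets {1,3,7}, {5}, {6}, {0,2,4,8} are disjoint, each induces a connected subgraph, and every pair is joined by at least one edge of G. Contracting each set to a single vertex therefore yields K_{4} as a minor, and since treewidth is minor-monotone, tw(G) ≥ tw(K_{4}) = 3. The upper and lower bounds meet at 3, so that is the treewidth.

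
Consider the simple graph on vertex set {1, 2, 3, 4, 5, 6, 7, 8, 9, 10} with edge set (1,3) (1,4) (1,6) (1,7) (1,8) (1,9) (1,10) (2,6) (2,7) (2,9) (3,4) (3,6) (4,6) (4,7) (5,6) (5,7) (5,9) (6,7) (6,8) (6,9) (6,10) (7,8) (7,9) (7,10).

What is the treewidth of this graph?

A width-3 tree decomposition is:
Bags: B1 = {1, 4, 6, 7}  B2 = {1, 6, 7, 9}  B3 = {1, 3, 4, 6}  B4 = {2, 6, 7, 9}  B5 = {1, 6, 7, 10}  B6 = {1, 6, 7, 8}  B7 = {5, 6, 7, 9}
Tree: B1–B2, B1–B3, B2–B4, B2–B5, B2–B6, B4–B7
Every bag has size at most 4, so the width is 4 − 1 = 3 and tw(G) ≤ 3. For the lower bound, the 4 vertices {1, 3, 4, 6} are pairwise adjacent, and any tree decomposition puts a clique entirely inside one bag — forcing width ≥ 3. The upper and lower bounds meet at 3, so that is the treewidth.

3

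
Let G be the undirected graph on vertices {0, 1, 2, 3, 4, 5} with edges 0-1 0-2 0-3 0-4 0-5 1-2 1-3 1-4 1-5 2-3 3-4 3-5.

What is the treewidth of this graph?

3

A width-3 tree decomposition is:
Bags: B1 = {0, 1, 2, 3}  B2 = {0, 1, 3, 5}  B3 = {0, 1, 3, 4}
Tree: B1–B2, B1–B3
The largest bag has 4 vertices, giving width 3; this decomposition certifies tw(G) ≤ 3. Conversely, {0, 1, 2, 3} is a clique of size 4, and the vertices of any clique must share a bag in every tree decomposition; so some bag has ≥ 4 vertices and tw(G) ≥ 3. Hence tw(G) = 3 exactly.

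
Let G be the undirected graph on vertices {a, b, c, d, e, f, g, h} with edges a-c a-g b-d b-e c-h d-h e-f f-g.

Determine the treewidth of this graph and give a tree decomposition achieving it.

The largest bag has 3 vertices, giving width 2; this decomposition certifies tw(G) ≤ 2. Since a–c–h–d–b–e–f–g–a is a cycle in G, G is not acyclic. Forests are exactly the graphs of treewidth ≤ 1, so tw(G) ≥ 2. Combining the bounds, tw(G) = 2.

Treewidth 2.
One optimal decomposition is:
Bags: B1 = {a, c, h}  B2 = {a, d, h}  B3 = {a, b, d}  B4 = {a, b, e}  B5 = {a, e, f}  B6 = {a, f, g}
Tree: B1–B2, B2–B3, B3–B4, B4–B5, B5–B6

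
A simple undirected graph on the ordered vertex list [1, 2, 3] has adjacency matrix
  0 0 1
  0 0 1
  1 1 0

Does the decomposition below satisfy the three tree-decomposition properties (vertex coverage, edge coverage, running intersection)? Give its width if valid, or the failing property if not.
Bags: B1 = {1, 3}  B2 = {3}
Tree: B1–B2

A tree decomposition must satisfy three properties: every vertex lies in some bag; for every edge, both endpoints lie together in some bag; and for every vertex, the bags containing it form a connected subtree. Here vertex 2 appears in no bag, so the decomposition is invalid.

No — vertex 2 appears in no bag.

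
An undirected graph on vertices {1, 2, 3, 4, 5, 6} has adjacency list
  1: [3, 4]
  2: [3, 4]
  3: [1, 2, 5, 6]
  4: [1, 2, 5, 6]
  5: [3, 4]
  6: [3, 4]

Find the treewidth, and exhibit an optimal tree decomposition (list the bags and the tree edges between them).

Treewidth 2.
Bags: B1 = {3, 4, 5}  B2 = {3, 4, 6}  B3 = {2, 3, 4}  B4 = {1, 3, 4}
Tree: B1–B2, B2–B3, B3–B4

The largest bag has 3 vertices, giving width 2; this decomposition certifies tw(G) ≤ 2. The edges 3–5–4–6–3 form a cycle, so G is not a tree and its treewidth is at least 2. The upper and lower bounds meet at 2, so that is the treewidth.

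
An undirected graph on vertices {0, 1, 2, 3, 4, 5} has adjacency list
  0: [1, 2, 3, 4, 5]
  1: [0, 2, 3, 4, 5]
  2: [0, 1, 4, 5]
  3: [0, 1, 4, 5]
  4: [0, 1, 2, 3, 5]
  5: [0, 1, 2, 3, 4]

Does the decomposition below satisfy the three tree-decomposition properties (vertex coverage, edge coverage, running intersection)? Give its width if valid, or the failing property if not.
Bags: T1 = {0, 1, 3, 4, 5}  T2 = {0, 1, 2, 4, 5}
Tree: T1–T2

Yes; width 4.

Every vertex of G appears in some bag (union = {0, 1, 2, 3, 4, 5}); every edge is covered by a bag; and for each vertex v the set of bags containing v is connected in the bag tree. The decomposition is therefore valid. The largest bag has 5 vertices, so the width is 4.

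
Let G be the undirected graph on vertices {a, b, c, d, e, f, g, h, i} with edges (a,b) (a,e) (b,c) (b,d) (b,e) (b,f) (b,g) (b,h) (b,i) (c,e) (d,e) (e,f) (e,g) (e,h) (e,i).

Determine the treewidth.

2

A width-2 tree decomposition is:
Bags: B1 = {b, c, e}  B2 = {b, e, g}  B3 = {b, e, f}  B4 = {b, e, h}  B5 = {a, b, e}  B6 = {b, d, e}  B7 = {b, e, i}
Tree: B1–B2, B1–B3, B2–B4, B4–B5, B5–B6, B4–B7
Each bag holds 3 vertices, so the decomposition has width 2, which upper-bounds the treewidth. For the lower bound, the 3 vertices {b, d, e} are pairwise adjacent, and any tree decomposition puts a clique entirely inside one bag — forcing width ≥ 2. Combining the bounds, tw(G) = 2.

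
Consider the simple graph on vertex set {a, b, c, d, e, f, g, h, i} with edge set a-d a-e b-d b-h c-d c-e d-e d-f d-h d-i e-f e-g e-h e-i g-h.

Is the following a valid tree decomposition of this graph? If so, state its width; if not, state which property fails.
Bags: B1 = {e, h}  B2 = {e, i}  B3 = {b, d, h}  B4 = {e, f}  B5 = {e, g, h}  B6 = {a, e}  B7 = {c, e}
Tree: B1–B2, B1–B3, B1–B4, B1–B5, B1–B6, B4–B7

No — edge (d,e) lies in no bag.

A tree decomposition must satisfy three properties: every vertex lies in some bag; for every edge, both endpoints lie together in some bag; and for every vertex, the bags containing it form a connected subtree. Here edge (d,e) lies in no bag, so the decomposition is invalid.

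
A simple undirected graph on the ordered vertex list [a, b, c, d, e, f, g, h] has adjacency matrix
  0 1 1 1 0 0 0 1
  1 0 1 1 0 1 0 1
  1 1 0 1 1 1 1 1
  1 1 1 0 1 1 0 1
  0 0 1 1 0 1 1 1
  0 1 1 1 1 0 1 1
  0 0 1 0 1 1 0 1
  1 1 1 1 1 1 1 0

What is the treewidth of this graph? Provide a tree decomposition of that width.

Treewidth 4.
One optimal decomposition is:
Bags: B1 = {c, d, e, f, h}  B2 = {b, c, d, f, h}  B3 = {a, b, c, d, h}  B4 = {c, e, f, g, h}
Tree: B1–B2, B2–B3, B1–B4

Each bag holds 5 vertices, so the decomposition has width 4, which upper-bounds the treewidth. On the other hand G contains the 5-clique {c, d, e, f, h}. A clique must lie in a single bag of any decomposition, so no decomposition can have width below 4. Therefore the treewidth is 4.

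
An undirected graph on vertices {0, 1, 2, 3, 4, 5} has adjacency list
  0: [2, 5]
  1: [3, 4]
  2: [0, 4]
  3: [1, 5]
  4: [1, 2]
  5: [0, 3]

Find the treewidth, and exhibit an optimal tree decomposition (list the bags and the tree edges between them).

Treewidth 2.
One such decomposition:
Bags: B1 = {1, 3, 4}  B2 = {2, 3, 4}  B3 = {0, 2, 3}  B4 = {0, 3, 5}
Tree: B1–B2, B2–B3, B3–B4

The largest bag has 3 vertices, giving width 2; this decomposition certifies tw(G) ≤ 2. The edges 3–1–4–2–0–5–3 form a cycle, so G is not a tree and its treewidth is at least 2. Therefore the treewidth is 2.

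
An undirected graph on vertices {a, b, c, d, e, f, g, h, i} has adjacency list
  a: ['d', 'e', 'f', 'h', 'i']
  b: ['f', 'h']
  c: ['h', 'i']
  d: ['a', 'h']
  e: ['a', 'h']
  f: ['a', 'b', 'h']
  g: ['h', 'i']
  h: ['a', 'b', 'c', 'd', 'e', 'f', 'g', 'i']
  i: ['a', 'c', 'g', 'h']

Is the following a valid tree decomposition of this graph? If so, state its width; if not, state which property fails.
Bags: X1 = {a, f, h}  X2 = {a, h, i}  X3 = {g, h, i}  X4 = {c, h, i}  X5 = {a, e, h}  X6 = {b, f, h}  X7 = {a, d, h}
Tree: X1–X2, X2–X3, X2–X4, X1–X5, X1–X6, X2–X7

Every vertex of G appears in some bag (union = {a, b, c, d, e, f, g, h, i}); every edge is covered by a bag; and for each vertex v the set of bags containing v is connected in the bag tree. The decomposition is therefore valid. The largest bag has 3 vertices, so the width is 2.

Yes; width 2.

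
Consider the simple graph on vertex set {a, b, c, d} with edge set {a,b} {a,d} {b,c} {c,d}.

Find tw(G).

A width-2 tree decomposition is:
Bags: B1 = {a, c, d}  B2 = {a, b, c}
Tree: B1–B2
Each bag holds 3 vertices, so the decomposition has width 2, which upper-bounds the treewidth. The edges c–d–a–b–c form a cycle, so G is not a tree and its treewidth is at least 2. Hence tw(G) = 2 exactly.

2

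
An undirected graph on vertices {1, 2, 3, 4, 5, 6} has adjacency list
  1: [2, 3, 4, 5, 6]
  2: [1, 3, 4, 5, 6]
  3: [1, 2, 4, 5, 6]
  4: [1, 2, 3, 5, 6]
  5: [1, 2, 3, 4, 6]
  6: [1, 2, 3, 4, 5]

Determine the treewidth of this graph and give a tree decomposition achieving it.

A single bag containing all 6 vertices is trivially a valid decomposition of width 5. For the lower bound, the 6 vertices {1, 2, 3, 4, 5, 6} are pairwise adjacent, and any tree decomposition puts a clique entirely inside one bag — forcing width ≥ 5. The upper and lower bounds meet at 5, so that is the treewidth.

Treewidth 5.
One optimal decomposition is:
Bags: B1 = {1, 2, 3, 4, 5, 6}
Tree: (single bag)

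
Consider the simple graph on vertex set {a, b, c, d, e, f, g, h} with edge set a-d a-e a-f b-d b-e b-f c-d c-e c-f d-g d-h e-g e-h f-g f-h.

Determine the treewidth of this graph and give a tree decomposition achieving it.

Every bag has size at most 4, so the width is 4 − 1 = 3 and tw(G) ≤ 3. For the lower bound: the 4 vertex sets {b,e}, {c,d}, {f}, {g} are disjoint, each induces a connected subgraph, and every pair is joined by at least one edge of G. Contracting each set to a single vertex therefore yields K_{4} as a minor, and since treewidth is minor-monotone, tw(G) ≥ tw(K_{4}) = 3. Combining the bounds, tw(G) = 3.

Treewidth 3.
Bags: B1 = {b, d, e, f}  B2 = {c, d, e, f}  B3 = {d, e, f, g}  B4 = {d, e, f, h}  B5 = {a, d, e, f}
Tree: B1–B2, B2–B3, B3–B4, B4–B5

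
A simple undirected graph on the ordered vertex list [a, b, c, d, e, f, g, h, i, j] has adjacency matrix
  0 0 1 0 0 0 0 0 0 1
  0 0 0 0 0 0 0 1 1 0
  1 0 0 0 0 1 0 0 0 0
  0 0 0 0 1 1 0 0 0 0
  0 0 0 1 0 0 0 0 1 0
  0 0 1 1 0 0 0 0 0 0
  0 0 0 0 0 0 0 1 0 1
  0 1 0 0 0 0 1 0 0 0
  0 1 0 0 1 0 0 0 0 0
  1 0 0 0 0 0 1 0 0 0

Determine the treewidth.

A width-2 tree decomposition is:
Bags: B1 = {g, h, j}  B2 = {a, h, j}  B3 = {a, c, h}  B4 = {c, f, h}  B5 = {d, f, h}  B6 = {d, e, h}  B7 = {e, h, i}  B8 = {b, h, i}
Tree: B1–B2, B2–B3, B3–B4, B4–B5, B5–B6, B6–B7, B7–B8
Each bag holds 3 vertices, so the decomposition has width 2, which upper-bounds the treewidth. For the lower bound, G contains the cycle h–g–j–a–c–f–d–e–i–b–h, so G is not a forest; only forests have treewidth ≤ 1, hence tw(G) ≥ 2. Combining the bounds, tw(G) = 2.

2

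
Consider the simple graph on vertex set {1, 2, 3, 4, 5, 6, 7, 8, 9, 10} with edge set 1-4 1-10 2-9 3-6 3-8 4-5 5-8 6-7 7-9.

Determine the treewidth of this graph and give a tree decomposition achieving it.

Treewidth 1.
Bags: B1 = {2, 9}  B2 = {7, 9}  B3 = {6, 7}  B4 = {3, 6}  B5 = {3, 8}  B6 = {5, 8}  B7 = {4, 5}  B8 = {1, 4}  B9 = {1, 10}
Tree: B1–B2, B2–B3, B3–B4, B4–B5, B5–B6, B6–B7, B7–B8, B8–B9

Each bag holds 2 vertices, so the decomposition has width 1, which upper-bounds the treewidth. G has an edge, so its treewidth is at least 1. The upper and lower bounds meet at 1, so that is the treewidth.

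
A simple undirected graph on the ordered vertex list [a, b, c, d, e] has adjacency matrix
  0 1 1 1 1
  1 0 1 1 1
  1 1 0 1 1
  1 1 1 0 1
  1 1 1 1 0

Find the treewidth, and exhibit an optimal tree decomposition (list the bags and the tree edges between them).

Treewidth 4.
Bags: B1 = {a, b, c, d, e}
Tree: (single bag)

A single bag containing all 5 vertices is trivially a valid decomposition of width 4. For the lower bound, the 5 vertices {a, b, c, d, e} are pairwise adjacent, and any tree decomposition puts a clique entirely inside one bag — forcing width ≥ 4. Combining the bounds, tw(G) = 4.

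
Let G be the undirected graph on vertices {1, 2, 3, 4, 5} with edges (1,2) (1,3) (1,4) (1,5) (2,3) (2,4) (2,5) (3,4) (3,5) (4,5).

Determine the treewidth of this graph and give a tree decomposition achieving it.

With just one bag of size 5, the width is 5 − 1 = 4, so tw(G) ≤ 4. For the lower bound, the 5 vertices {1, 2, 3, 4, 5} are pairwise adjacent, and any tree decomposition puts a clique entirely inside one bag — forcing width ≥ 4. Combining the bounds, tw(G) = 4.

Treewidth 4.
One optimal decomposition is:
Bags: B1 = {1, 2, 3, 4, 5}
Tree: (single bag)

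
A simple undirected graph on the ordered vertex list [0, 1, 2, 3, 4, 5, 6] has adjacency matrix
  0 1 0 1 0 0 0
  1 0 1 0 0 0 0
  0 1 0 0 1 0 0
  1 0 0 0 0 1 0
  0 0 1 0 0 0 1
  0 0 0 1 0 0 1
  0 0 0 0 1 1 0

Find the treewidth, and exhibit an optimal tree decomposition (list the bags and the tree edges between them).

Treewidth 2.
One such decomposition:
Bags: B1 = {2, 4, 6}  B2 = {1, 2, 6}  B3 = {0, 1, 6}  B4 = {0, 3, 6}  B5 = {3, 5, 6}
Tree: B1–B2, B2–B3, B3–B4, B4–B5

Each bag holds 3 vertices, so the decomposition has width 2, which upper-bounds the treewidth. Since 6–4–2–1–0–3–5–6 is a cycle in G, G is not acyclic. Forests are exactly the graphs of treewidth ≤ 1, so tw(G) ≥ 2. The upper and lower bounds meet at 2, so that is the treewidth.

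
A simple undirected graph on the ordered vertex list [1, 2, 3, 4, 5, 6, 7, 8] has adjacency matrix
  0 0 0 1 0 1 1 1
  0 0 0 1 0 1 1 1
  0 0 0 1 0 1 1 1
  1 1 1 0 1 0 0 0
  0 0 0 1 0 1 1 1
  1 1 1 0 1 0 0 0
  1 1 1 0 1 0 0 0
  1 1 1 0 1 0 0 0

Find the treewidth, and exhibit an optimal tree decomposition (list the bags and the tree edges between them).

Every bag has size at most 5, so the width is 5 − 1 = 4 and tw(G) ≤ 4. For the lower bound: the 5 vertex sets {5,8}, {1,6}, {3,7}, {2}, {4} are disjoint, each induces a connected subgraph, and every pair is joined by at least one edge of G. Contracting each set to a single vertex therefore yields K_{5} as a minor, and since treewidth is minor-monotone, tw(G) ≥ tw(K_{5}) = 4. Hence tw(G) = 4 exactly.

Treewidth 4.
One such decomposition:
Bags: B1 = {1, 2, 3, 5, 8}  B2 = {1, 2, 3, 5, 6}  B3 = {1, 2, 3, 5, 7}  B4 = {1, 2, 3, 4, 5}
Tree: B1–B2, B2–B3, B3–B4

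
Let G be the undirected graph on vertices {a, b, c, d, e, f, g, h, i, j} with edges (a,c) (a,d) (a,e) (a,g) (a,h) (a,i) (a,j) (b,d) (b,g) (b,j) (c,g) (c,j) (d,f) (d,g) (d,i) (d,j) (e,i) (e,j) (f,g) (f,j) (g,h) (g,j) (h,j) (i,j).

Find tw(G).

3

A width-3 tree decomposition is:
Bags: B1 = {a, d, g, j}  B2 = {a, d, i, j}  B3 = {a, e, i, j}  B4 = {b, d, g, j}  B5 = {a, g, h, j}  B6 = {a, c, g, j}  B7 = {d, f, g, j}
Tree: B1–B2, B2–B3, B1–B4, B1–B5, B1–B6, B4–B7
The largest bag has 4 vertices, giving width 3; this decomposition certifies tw(G) ≤ 3. On the other hand G contains the 4-clique {d, f, g, j}. A clique must lie in a single bag of any decomposition, so no decomposition can have width below 3. The upper and lower bounds meet at 3, so that is the treewidth.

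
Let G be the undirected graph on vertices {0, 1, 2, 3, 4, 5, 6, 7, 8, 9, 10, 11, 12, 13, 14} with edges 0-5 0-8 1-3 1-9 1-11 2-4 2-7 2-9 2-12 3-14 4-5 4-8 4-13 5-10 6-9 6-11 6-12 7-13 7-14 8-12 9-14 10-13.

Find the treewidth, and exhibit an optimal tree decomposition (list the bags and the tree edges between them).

Each bag holds 4 vertices, so the decomposition has width 3, which upper-bounds the treewidth. For the lower bound: the 4 vertex sets {1,3,11}, {6}, {9}, {2,7,12,14} are disjoint, each induces a connected subgraph, and every pair is joined by at least one edge of G. Contracting each set to a single vertex therefore yields K_{4} as a minor, and since treewidth is minor-monotone, tw(G) ≥ tw(K_{4}) = 3. Combining the bounds, tw(G) = 3.

Treewidth 3.
Bags: B1 = {1, 3, 6, 11}  B2 = {1, 3, 6, 9}  B3 = {3, 6, 9, 14}  B4 = {6, 9, 12, 14}  B5 = {2, 9, 12, 14}  B6 = {2, 7, 12, 14}  B7 = {2, 7, 8, 12}  B8 = {2, 4, 7, 8}  B9 = {4, 7, 8, 13}  B10 = {0, 4, 8, 13}  B11 = {0, 4, 5, 13}  B12 = {0, 5, 10, 13}
Tree: B1–B2, B2–B3, B3–B4, B4–B5, B5–B6, B6–B7, B7–B8, B8–B9, B9–B10, B10–B11, B11–B12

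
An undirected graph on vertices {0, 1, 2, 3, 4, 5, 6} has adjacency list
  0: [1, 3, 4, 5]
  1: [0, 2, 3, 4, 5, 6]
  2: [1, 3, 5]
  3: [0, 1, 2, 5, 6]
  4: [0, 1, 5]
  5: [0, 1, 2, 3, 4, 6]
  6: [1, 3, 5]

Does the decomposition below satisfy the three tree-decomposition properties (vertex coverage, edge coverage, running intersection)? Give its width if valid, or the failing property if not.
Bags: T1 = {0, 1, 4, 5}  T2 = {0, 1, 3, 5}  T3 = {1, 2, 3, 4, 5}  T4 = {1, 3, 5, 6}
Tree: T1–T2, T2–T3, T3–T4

No — bags containing vertex 4 are not connected in the tree.

A tree decomposition must satisfy three properties: every vertex lies in some bag; for every edge, both endpoints lie together in some bag; and for every vertex, the bags containing it form a connected subtree. Here bags containing vertex 4 are not connected in the tree, so the decomposition is invalid.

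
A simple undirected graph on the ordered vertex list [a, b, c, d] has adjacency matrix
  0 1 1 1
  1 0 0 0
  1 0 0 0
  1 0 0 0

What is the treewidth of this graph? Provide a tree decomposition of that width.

Treewidth 1.
One optimal decomposition is:
Bags: B1 = {a, c}  B2 = {a, d}  B3 = {a, b}
Tree: B1–B2, B2–B3

Each bag holds 2 vertices, so the decomposition has width 1, which upper-bounds the treewidth. Since G has at least one edge (e.g. c–a), it is not an edgeless graph, so tw(G) ≥ 1. Combining the bounds, tw(G) = 1.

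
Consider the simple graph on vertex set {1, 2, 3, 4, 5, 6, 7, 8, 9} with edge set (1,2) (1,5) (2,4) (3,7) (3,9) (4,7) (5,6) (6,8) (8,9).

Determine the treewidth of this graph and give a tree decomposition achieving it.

Treewidth 2.
One such decomposition:
Bags: B1 = {3, 4, 7}  B2 = {2, 3, 4}  B3 = {1, 2, 3}  B4 = {1, 3, 5}  B5 = {3, 5, 6}  B6 = {3, 6, 8}  B7 = {3, 8, 9}
Tree: B1–B2, B2–B3, B3–B4, B4–B5, B5–B6, B6–B7

Each bag holds 3 vertices, so the decomposition has width 2, which upper-bounds the treewidth. The edges 3–7–4–2–1–5–6–8–9–3 form a cycle, so G is not a tree and its treewidth is at least 2. The upper and lower bounds meet at 2, so that is the treewidth.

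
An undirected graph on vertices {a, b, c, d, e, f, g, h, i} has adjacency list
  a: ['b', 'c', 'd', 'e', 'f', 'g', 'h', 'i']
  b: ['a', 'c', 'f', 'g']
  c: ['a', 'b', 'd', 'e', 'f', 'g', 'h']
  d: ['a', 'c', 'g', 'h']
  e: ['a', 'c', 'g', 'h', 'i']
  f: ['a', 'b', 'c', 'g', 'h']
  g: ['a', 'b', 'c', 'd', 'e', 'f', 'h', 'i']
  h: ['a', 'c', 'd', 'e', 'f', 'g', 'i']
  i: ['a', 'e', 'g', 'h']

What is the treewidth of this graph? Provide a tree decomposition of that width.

Treewidth 4.
One optimal decomposition is:
Bags: B1 = {a, c, f, g, h}  B2 = {a, c, e, g, h}  B3 = {a, c, d, g, h}  B4 = {a, e, g, h, i}  B5 = {a, b, c, f, g}
Tree: B1–B2, B2–B3, B2–B4, B1–B5

The largest bag has 5 vertices, giving width 4; this decomposition certifies tw(G) ≤ 4. Conversely, {a, c, d, g, h} is a clique of size 5, and the vertices of any clique must share a bag in every tree decomposition; so some bag has ≥ 5 vertices and tw(G) ≥ 4. Hence tw(G) = 4 exactly.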